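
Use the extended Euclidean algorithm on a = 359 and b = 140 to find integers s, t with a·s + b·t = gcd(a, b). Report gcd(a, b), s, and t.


Euclidean algorithm on (359, 140) — divide until remainder is 0:
  359 = 2 · 140 + 79
  140 = 1 · 79 + 61
  79 = 1 · 61 + 18
  61 = 3 · 18 + 7
  18 = 2 · 7 + 4
  7 = 1 · 4 + 3
  4 = 1 · 3 + 1
  3 = 3 · 1 + 0
gcd(359, 140) = 1.
Track Bezout coefficients alongside the remainders: start with r₀ = 359 = a·1 + b·0 (s = 1, t = 0) and r₁ = 140 = a·0 + b·1 (s = 0, t = 1); each new remainder r_{k+1} = r_{k-1} − q_k·r_k inherits s_{k+1} = s_{k-1} − q_k·s_k, t_{k+1} = t_{k-1} − q_k·t_k, so r_k = a·s_k + b·t_k at every step:
  q = 2: r = 79, s = 1 − 2·0 = 1, t = 0 − 2·1 = -2  (check: 359·1 + 140·(-2) = 79)
  q = 1: r = 61, s = 0 − 1·1 = -1, t = 1 − 1·(-2) = 3  (check: 359·(-1) + 140·3 = 61)
  q = 1: r = 18, s = 1 − 1·(-1) = 2, t = -2 − 1·3 = -5  (check: 359·2 + 140·(-5) = 18)
  q = 3: r = 7, s = -1 − 3·2 = -7, t = 3 − 3·(-5) = 18  (check: 359·(-7) + 140·18 = 7)
  q = 2: r = 4, s = 2 − 2·(-7) = 16, t = -5 − 2·18 = -41  (check: 359·16 + 140·(-41) = 4)
  q = 1: r = 3, s = -7 − 1·16 = -23, t = 18 − 1·(-41) = 59  (check: 359·(-23) + 140·59 = 3)
  q = 1: r = 1, s = 16 − 1·(-23) = 39, t = -41 − 1·59 = -100  (check: 359·39 + 140·(-100) = 1)
The row with r = 1 (the gcd) gives the Bezout coefficients s = 39, t = -100.
Result: 359 · (39) + 140 · (-100) = 1.

gcd(359, 140) = 1; s = 39, t = -100 (check: 359·39 + 140·(-100) = 1).


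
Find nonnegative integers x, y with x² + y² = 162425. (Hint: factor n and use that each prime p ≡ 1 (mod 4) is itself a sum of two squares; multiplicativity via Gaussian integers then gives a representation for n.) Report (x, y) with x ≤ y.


Step 1: Factor n = 162425 = 5^2 · 73 · 89.
Step 2: Check the mod-4 condition on each prime factor: 5 ≡ 1 (mod 4), exponent 2; 73 ≡ 1 (mod 4), exponent 1; 89 ≡ 1 (mod 4), exponent 1.
All primes ≡ 3 (mod 4) appear to even exponent (or don't appear), so by the two-squares theorem n IS expressible as a sum of two squares.
Step 3: Build a representation. Group n = k² · m with k = 5 and m = 73 · 89 = 6497 (a product of primes ≡ 1 (mod 4)); a representation of m scales to one of n via (k·x)² + (k·y)² = k²(x² + y²). Each prime p ≡ 1 (mod 4) is itself a sum of two squares; find a² by testing p − a² for a perfect square:
  73: 73 − 1² = 72, 73 − 2² = 69, 73 − 3² = 64 = 8² ⇒ 73 = 3² + 8².
  89: 89 − 1² = 88, 89 − 2² = 85, 89 − 3² = 80, 89 − 4² = 73, 89 − 5² = 64 = 8² ⇒ 89 = 5² + 8².
  Combine using the Brahmagupta–Fibonacci identity (a² + b²)(c² + d²) = (ac − bd)² + (ad + bc)² = (ac + bd)² + (ad − bc)²:
  73 · 89 = 6497: from (3² + 8²)(5² + 8²), take (3·5 − 8·8, 3·8 + 8·5) = (15 − 64, 24 + 40) = (-49, 64); dropping signs (only squares matter) gives (49, 64); check 49² + 64² = 2401 + 4096 = 6497 ✓.
  Scale by k = 5: (5·49, 5·64) = (245, 320).
Step 4: Order so x ≤ y and verify: 245² + 320² = 60025 + 102400 = 162425 = n. ✓

n = 162425 = 245² + 320² (one valid representation with x ≤ y).


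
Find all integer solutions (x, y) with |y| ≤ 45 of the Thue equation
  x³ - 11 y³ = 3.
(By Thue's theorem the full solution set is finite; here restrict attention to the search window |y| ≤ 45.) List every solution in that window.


The equation is x³ - 11y³ = 3. For fixed y, x³ = 11·y³ + 3, so a solution requires the RHS to be a perfect cube.
Strategy: iterate y from -45 to 45, compute RHS = 11·y³ + 3, and check whether it is a (positive or negative) perfect cube.
Check small values of y:
  y = 0: RHS = 3 is not a perfect cube.
  y = 1: RHS = 14 is not a perfect cube.
  y = -1: RHS = -8 = (-2)³ ⇒ x = -2 works.
  y = 2: RHS = 91 is not a perfect cube.
  y = -2: RHS = -85 is not a perfect cube.
  y = 3: RHS = 300 is not a perfect cube.
  y = -3: RHS = -294 is not a perfect cube.
Continuing the search up to |y| = 45 finds no further solutions beyond those listed.
Collected solutions: (-2, -1).

Solutions (with |y| ≤ 45): (-2, -1).


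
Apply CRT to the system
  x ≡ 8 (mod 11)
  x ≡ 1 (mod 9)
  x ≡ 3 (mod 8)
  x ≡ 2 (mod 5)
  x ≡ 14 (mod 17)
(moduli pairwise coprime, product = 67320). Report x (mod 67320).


Product of moduli M = 11 · 9 · 8 · 5 · 17 = 67320.
Merge one congruence at a time:
  Start: x ≡ 8 (mod 11).
  Combine with x ≡ 1 (mod 9); new modulus lcm = 99.
    Write x = 8 + 11·t and substitute into x ≡ 1 (mod 9): 11·t ≡ 1 − 8 = -7 (mod 9).
    Reduce coefficients mod 9: 2·t ≡ 2 (mod 9).
    The inverse of 2 mod 9 is 5 (since 2·5 = 10 = 1·9 + 1), so t ≡ 5·2 = 10 ≡ 1 (mod 9).
    Then x = 8 + 11·1 = 19, valid modulo lcm(11, 9) = 99: x ≡ 19 (mod 99).
  Combine with x ≡ 3 (mod 8); new modulus lcm = 792.
    Write x = 19 + 99·t and substitute into x ≡ 3 (mod 8): 99·t ≡ 3 − 19 = -16 (mod 8).
    Reduce coefficients mod 8: 3·t ≡ 0 (mod 8).
    The inverse of 3 mod 8 is 3 (since 3·3 = 9 = 1·8 + 1), so t ≡ 3·0 = 0 ≡ 0 (mod 8).
    Then x = 19 + 99·0 = 19, valid modulo lcm(99, 8) = 792: x ≡ 19 (mod 792).
  Combine with x ≡ 2 (mod 5); new modulus lcm = 3960.
    Write x = 19 + 792·t and substitute into x ≡ 2 (mod 5): 792·t ≡ 2 − 19 = -17 (mod 5).
    Reduce coefficients mod 5: 2·t ≡ 3 (mod 5).
    The inverse of 2 mod 5 is 3 (since 2·3 = 6 = 1·5 + 1), so t ≡ 3·3 = 9 ≡ 4 (mod 5).
    Then x = 19 + 792·4 = 3187, valid modulo lcm(792, 5) = 3960: x ≡ 3187 (mod 3960).
  Combine with x ≡ 14 (mod 17); new modulus lcm = 67320.
    Write x = 3187 + 3960·t and substitute into x ≡ 14 (mod 17): 3960·t ≡ 14 − 3187 = -3173 (mod 17).
    Reduce coefficients mod 17: 16·t ≡ 6 (mod 17).
    The inverse of 16 mod 17 is 16 (since 16·16 = 256 = 15·17 + 1), so t ≡ 16·6 = 96 ≡ 11 (mod 17).
    Then x = 3187 + 3960·11 = 46747, valid modulo lcm(3960, 17) = 67320: x ≡ 46747 (mod 67320).
Verify against each original: 46747 mod 11 = 8, 46747 mod 9 = 1, 46747 mod 8 = 3, 46747 mod 5 = 2, 46747 mod 17 = 14.

x ≡ 46747 (mod 67320).


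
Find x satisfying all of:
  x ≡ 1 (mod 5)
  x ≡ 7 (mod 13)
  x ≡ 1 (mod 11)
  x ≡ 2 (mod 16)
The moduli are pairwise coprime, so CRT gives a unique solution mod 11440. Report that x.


Product of moduli M = 5 · 13 · 11 · 16 = 11440.
Merge one congruence at a time:
  Start: x ≡ 1 (mod 5).
  Combine with x ≡ 7 (mod 13); new modulus lcm = 65.
    Write x = 1 + 5·t and substitute into x ≡ 7 (mod 13): 5·t ≡ 7 − 1 = 6 (mod 13).
    The inverse of 5 mod 13 is 8 (since 5·8 = 40 = 3·13 + 1), so t ≡ 8·6 = 48 ≡ 9 (mod 13).
    Then x = 1 + 5·9 = 46, valid modulo lcm(5, 13) = 65: x ≡ 46 (mod 65).
  Combine with x ≡ 1 (mod 11); new modulus lcm = 715.
    Write x = 46 + 65·t and substitute into x ≡ 1 (mod 11): 65·t ≡ 1 − 46 = -45 (mod 11).
    Reduce coefficients mod 11: 10·t ≡ 10 (mod 11).
    The inverse of 10 mod 11 is 10 (since 10·10 = 100 = 9·11 + 1), so t ≡ 10·10 = 100 ≡ 1 (mod 11).
    Then x = 46 + 65·1 = 111, valid modulo lcm(65, 11) = 715: x ≡ 111 (mod 715).
  Combine with x ≡ 2 (mod 16); new modulus lcm = 11440.
    Write x = 111 + 715·t and substitute into x ≡ 2 (mod 16): 715·t ≡ 2 − 111 = -109 (mod 16).
    Reduce coefficients mod 16: 11·t ≡ 3 (mod 16).
    The inverse of 11 mod 16 is 3 (since 11·3 = 33 = 2·16 + 1), so t ≡ 3·3 = 9 ≡ 9 (mod 16).
    Then x = 111 + 715·9 = 6546, valid modulo lcm(715, 16) = 11440: x ≡ 6546 (mod 11440).
Verify against each original: 6546 mod 5 = 1, 6546 mod 13 = 7, 6546 mod 11 = 1, 6546 mod 16 = 2.

x ≡ 6546 (mod 11440).


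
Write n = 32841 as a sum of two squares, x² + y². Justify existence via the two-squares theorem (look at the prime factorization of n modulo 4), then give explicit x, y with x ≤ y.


Step 1: Factor n = 32841 = 3^2 · 41 · 89.
Step 2: Check the mod-4 condition on each prime factor: 3 ≡ 3 (mod 4), exponent 2 (must be even); 41 ≡ 1 (mod 4), exponent 1; 89 ≡ 1 (mod 4), exponent 1.
All primes ≡ 3 (mod 4) appear to even exponent (or don't appear), so by the two-squares theorem n IS expressible as a sum of two squares.
Step 3: Build a representation. Group n = k² · m with k = 3 and m = 41 · 89 = 3649 (a product of primes ≡ 1 (mod 4)); a representation of m scales to one of n via (k·x)² + (k·y)² = k²(x² + y²). Each prime p ≡ 1 (mod 4) is itself a sum of two squares; find a² by testing p − a² for a perfect square:
  41: 41 − 1² = 40, 41 − 2² = 37, 41 − 3² = 32, 41 − 4² = 25 = 5² ⇒ 41 = 4² + 5².
  89: 89 − 1² = 88, 89 − 2² = 85, 89 − 3² = 80, 89 − 4² = 73, 89 − 5² = 64 = 8² ⇒ 89 = 5² + 8².
  Combine using the Brahmagupta–Fibonacci identity (a² + b²)(c² + d²) = (ac − bd)² + (ad + bc)² = (ac + bd)² + (ad − bc)²:
  41 · 89 = 3649: from (4² + 5²)(5² + 8²), take (4·5 − 5·8, 4·8 + 5·5) = (20 − 40, 32 + 25) = (-20, 57); dropping signs (only squares matter) gives (20, 57); check 20² + 57² = 400 + 3249 = 3649 ✓.
  Scale by k = 3: (3·20, 3·57) = (60, 171).
Step 4: Order so x ≤ y and verify: 60² + 171² = 3600 + 29241 = 32841 = n. ✓

n = 32841 = 60² + 171² (one valid representation with x ≤ y).


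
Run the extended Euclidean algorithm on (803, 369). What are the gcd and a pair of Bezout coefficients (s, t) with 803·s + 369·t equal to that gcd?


Euclidean algorithm on (803, 369) — divide until remainder is 0:
  803 = 2 · 369 + 65
  369 = 5 · 65 + 44
  65 = 1 · 44 + 21
  44 = 2 · 21 + 2
  21 = 10 · 2 + 1
  2 = 2 · 1 + 0
gcd(803, 369) = 1.
Track Bezout coefficients alongside the remainders: start with r₀ = 803 = a·1 + b·0 (s = 1, t = 0) and r₁ = 369 = a·0 + b·1 (s = 0, t = 1); each new remainder r_{k+1} = r_{k-1} − q_k·r_k inherits s_{k+1} = s_{k-1} − q_k·s_k, t_{k+1} = t_{k-1} − q_k·t_k, so r_k = a·s_k + b·t_k at every step:
  q = 2: r = 65, s = 1 − 2·0 = 1, t = 0 − 2·1 = -2  (check: 803·1 + 369·(-2) = 65)
  q = 5: r = 44, s = 0 − 5·1 = -5, t = 1 − 5·(-2) = 11  (check: 803·(-5) + 369·11 = 44)
  q = 1: r = 21, s = 1 − 1·(-5) = 6, t = -2 − 1·11 = -13  (check: 803·6 + 369·(-13) = 21)
  q = 2: r = 2, s = -5 − 2·6 = -17, t = 11 − 2·(-13) = 37  (check: 803·(-17) + 369·37 = 2)
  q = 10: r = 1, s = 6 − 10·(-17) = 176, t = -13 − 10·37 = -383  (check: 803·176 + 369·(-383) = 1)
The row with r = 1 (the gcd) gives the Bezout coefficients s = 176, t = -383.
Result: 803 · (176) + 369 · (-383) = 1.

gcd(803, 369) = 1; s = 176, t = -383 (check: 803·176 + 369·(-383) = 1).


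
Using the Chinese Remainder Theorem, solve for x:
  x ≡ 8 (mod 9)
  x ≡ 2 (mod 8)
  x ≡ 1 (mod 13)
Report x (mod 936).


Moduli 9, 8, 13 are pairwise coprime; by CRT there is a unique solution modulo M = 9 · 8 · 13 = 936.
Solve pairwise, accumulating the modulus:
  Start with x ≡ 8 (mod 9).
  Combine with x ≡ 2 (mod 8): since gcd(9, 8) = 1, we get a unique residue mod 72.
    Write x = 8 + 9·t and substitute into x ≡ 2 (mod 8): 9·t ≡ 2 − 8 = -6 (mod 8).
    Reduce coefficients mod 8: 1·t ≡ 2 (mod 8).
    So t ≡ 2 (mod 8).
    Then x = 8 + 9·2 = 26, valid modulo lcm(9, 8) = 72: x ≡ 26 (mod 72).
  Combine with x ≡ 1 (mod 13): since gcd(72, 13) = 1, we get a unique residue mod 936.
    Write x = 26 + 72·t and substitute into x ≡ 1 (mod 13): 72·t ≡ 1 − 26 = -25 (mod 13).
    Reduce coefficients mod 13: 7·t ≡ 1 (mod 13).
    The inverse of 7 mod 13 is 2 (since 7·2 = 14 = 1·13 + 1), so t ≡ 2·1 = 2 ≡ 2 (mod 13).
    Then x = 26 + 72·2 = 170, valid modulo lcm(72, 13) = 936: x ≡ 170 (mod 936).
Verify: 170 mod 9 = 8 ✓, 170 mod 8 = 2 ✓, 170 mod 13 = 1 ✓.

x ≡ 170 (mod 936).


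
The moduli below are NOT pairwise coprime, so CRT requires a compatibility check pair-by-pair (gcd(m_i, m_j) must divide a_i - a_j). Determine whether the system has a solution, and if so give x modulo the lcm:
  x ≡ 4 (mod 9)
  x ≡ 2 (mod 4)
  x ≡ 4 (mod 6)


Moduli 9, 4, 6 are not pairwise coprime, so CRT works modulo lcm(m_i) when all pairwise compatibility conditions hold.
Pairwise compatibility: gcd(m_i, m_j) must divide a_i - a_j for every pair.
Merge one congruence at a time:
  Start: x ≡ 4 (mod 9).
  Combine with x ≡ 2 (mod 4): gcd(9, 4) = 1; 2 - 4 = -2, which IS divisible by 1, so compatible.
    Write x = 4 + 9·t and substitute into x ≡ 2 (mod 4): 9·t ≡ 2 − 4 = -2 (mod 4).
    Reduce coefficients mod 4: 1·t ≡ 2 (mod 4).
    So t ≡ 2 (mod 4).
    Then x = 4 + 9·2 = 22, valid modulo lcm(9, 4) = 36: x ≡ 22 (mod 36).
  Combine with x ≡ 4 (mod 6): gcd(36, 6) = 6; 4 - 22 = -18, which IS divisible by 6, so compatible.
    Write x = 22 + 36·t and substitute into x ≡ 4 (mod 6): 36·t ≡ 4 − 22 = -18 (mod 6).
    Divide the congruence (and modulus) by g = 6: 6·t ≡ -3 (mod 1).
    Modulo 1 every t works; take t = 0.
    Then x = 22 + 36·0 = 22, valid modulo lcm(36, 6) = 36: x ≡ 22 (mod 36).
Verify: 22 mod 9 = 4, 22 mod 4 = 2, 22 mod 6 = 4.

x ≡ 22 (mod 36).


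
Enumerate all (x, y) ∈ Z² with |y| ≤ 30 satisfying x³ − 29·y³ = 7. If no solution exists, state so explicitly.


The equation is x³ - 29y³ = 7. For fixed y, x³ = 29·y³ + 7, so a solution requires the RHS to be a perfect cube.
Strategy: iterate y from -30 to 30, compute RHS = 29·y³ + 7, and check whether it is a (positive or negative) perfect cube.
Check small values of y:
  y = 0: RHS = 7 is not a perfect cube.
  y = 1: RHS = 36 is not a perfect cube.
  y = -1: RHS = -22 is not a perfect cube.
  y = 2: RHS = 239 is not a perfect cube.
  y = -2: RHS = -225 is not a perfect cube.
  y = 3: RHS = 790 is not a perfect cube.
  y = -3: RHS = -776 is not a perfect cube.
Continuing the search up to |y| = 30 finds no solutions either.
No (x, y) in the scanned range satisfies the equation.

No integer solutions with |y| ≤ 30.


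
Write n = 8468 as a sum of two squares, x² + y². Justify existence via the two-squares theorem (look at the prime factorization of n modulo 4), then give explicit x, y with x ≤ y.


Step 1: Factor n = 8468 = 2^2 · 29 · 73.
Step 2: Check the mod-4 condition on each prime factor: 2 = 2 (special); 29 ≡ 1 (mod 4), exponent 1; 73 ≡ 1 (mod 4), exponent 1.
All primes ≡ 3 (mod 4) appear to even exponent (or don't appear), so by the two-squares theorem n IS expressible as a sum of two squares.
Step 3: Build a representation. Group n = k² · m with k = 2 and m = 29 · 73 = 2117 (a product of primes ≡ 1 (mod 4)); a representation of m scales to one of n via (k·x)² + (k·y)² = k²(x² + y²). Each prime p ≡ 1 (mod 4) is itself a sum of two squares; find a² by testing p − a² for a perfect square:
  29: 29 − 1² = 28, 29 − 2² = 25 = 5² ⇒ 29 = 2² + 5².
  73: 73 − 1² = 72, 73 − 2² = 69, 73 − 3² = 64 = 8² ⇒ 73 = 3² + 8².
  Combine using the Brahmagupta–Fibonacci identity (a² + b²)(c² + d²) = (ac − bd)² + (ad + bc)² = (ac + bd)² + (ad − bc)²:
  29 · 73 = 2117: from (2² + 5²)(3² + 8²), take (2·3 − 5·8, 2·8 + 5·3) = (6 − 40, 16 + 15) = (-34, 31); dropping signs (only squares matter) gives (34, 31); check 34² + 31² = 1156 + 961 = 2117 ✓.
  Scale by k = 2: (2·34, 2·31) = (68, 62).
Step 4: Order so x ≤ y and verify: 62² + 68² = 3844 + 4624 = 8468 = n. ✓

n = 8468 = 62² + 68² (one valid representation with x ≤ y).


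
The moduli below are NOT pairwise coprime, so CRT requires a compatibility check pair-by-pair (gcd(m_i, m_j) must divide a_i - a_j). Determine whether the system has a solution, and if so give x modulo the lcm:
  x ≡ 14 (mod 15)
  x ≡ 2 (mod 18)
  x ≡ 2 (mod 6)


Moduli 15, 18, 6 are not pairwise coprime, so CRT works modulo lcm(m_i) when all pairwise compatibility conditions hold.
Pairwise compatibility: gcd(m_i, m_j) must divide a_i - a_j for every pair.
Merge one congruence at a time:
  Start: x ≡ 14 (mod 15).
  Combine with x ≡ 2 (mod 18): gcd(15, 18) = 3; 2 - 14 = -12, which IS divisible by 3, so compatible.
    Write x = 14 + 15·t and substitute into x ≡ 2 (mod 18): 15·t ≡ 2 − 14 = -12 (mod 18).
    Divide the congruence (and modulus) by g = 3: 5·t ≡ -4 (mod 6).
    Reduce coefficients mod 6: 5·t ≡ 2 (mod 6).
    The inverse of 5 mod 6 is 5 (since 5·5 = 25 = 4·6 + 1), so t ≡ 5·2 = 10 ≡ 4 (mod 6).
    Then x = 14 + 15·4 = 74, valid modulo lcm(15, 18) = 90: x ≡ 74 (mod 90).
  Combine with x ≡ 2 (mod 6): gcd(90, 6) = 6; 2 - 74 = -72, which IS divisible by 6, so compatible.
    Write x = 74 + 90·t and substitute into x ≡ 2 (mod 6): 90·t ≡ 2 − 74 = -72 (mod 6).
    Divide the congruence (and modulus) by g = 6: 15·t ≡ -12 (mod 1).
    Modulo 1 every t works; take t = 0.
    Then x = 74 + 90·0 = 74, valid modulo lcm(90, 6) = 90: x ≡ 74 (mod 90).
Verify: 74 mod 15 = 14, 74 mod 18 = 2, 74 mod 6 = 2.

x ≡ 74 (mod 90).


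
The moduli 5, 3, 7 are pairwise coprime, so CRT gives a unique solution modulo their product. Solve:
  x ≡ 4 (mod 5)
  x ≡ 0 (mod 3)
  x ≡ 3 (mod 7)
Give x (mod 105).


Moduli 5, 3, 7 are pairwise coprime; by CRT there is a unique solution modulo M = 5 · 3 · 7 = 105.
Solve pairwise, accumulating the modulus:
  Start with x ≡ 4 (mod 5).
  Combine with x ≡ 0 (mod 3): since gcd(5, 3) = 1, we get a unique residue mod 15.
    Write x = 4 + 5·t and substitute into x ≡ 0 (mod 3): 5·t ≡ 0 − 4 = -4 (mod 3).
    Reduce coefficients mod 3: 2·t ≡ 2 (mod 3).
    The inverse of 2 mod 3 is 2 (since 2·2 = 4 = 1·3 + 1), so t ≡ 2·2 = 4 ≡ 1 (mod 3).
    Then x = 4 + 5·1 = 9, valid modulo lcm(5, 3) = 15: x ≡ 9 (mod 15).
  Combine with x ≡ 3 (mod 7): since gcd(15, 7) = 1, we get a unique residue mod 105.
    Write x = 9 + 15·t and substitute into x ≡ 3 (mod 7): 15·t ≡ 3 − 9 = -6 (mod 7).
    Reduce coefficients mod 7: 1·t ≡ 1 (mod 7).
    So t ≡ 1 (mod 7).
    Then x = 9 + 15·1 = 24, valid modulo lcm(15, 7) = 105: x ≡ 24 (mod 105).
Verify: 24 mod 5 = 4 ✓, 24 mod 3 = 0 ✓, 24 mod 7 = 3 ✓.

x ≡ 24 (mod 105).


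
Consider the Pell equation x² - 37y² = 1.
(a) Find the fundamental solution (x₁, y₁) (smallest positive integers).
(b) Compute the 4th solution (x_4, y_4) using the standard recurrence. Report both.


Step 1: Find the fundamental solution (x₁, y₁) of x² - 37y² = 1.
  Expand √37 as a continued fraction. a₀ = ⌊√37⌋ = 6; iterate m_{k+1} = d_k·a_k − m_k, d_{k+1} = (37 − m_{k+1}²)/d_k, a_{k+1} = ⌊(a₀ + m_{k+1})/d_{k+1}⌋ (starting m₀ = 0, d₀ = 1), with convergents p_k = a_k·p_{k-1} + p_{k-2}, q_k = a_k·q_{k-1} + q_{k-2} (p₋₁ = 1, q₋₁ = 0):
  k = 0: a₀ = 6; p₀/q₀ = 6/1; p₀² − 37·q₀² = 36 − 37 = -1.
  k = 1: m = 6, d = 1, a = ⌊(6 + 6)/1⌋ = 12; p/q = (12·6 + 1)/(12·1 + 0) = 73/12; p² − 37·q² = 5329 − 5328 = 1.
  The first convergent with p² − 37·q² = 1 gives the fundamental solution (x₁, y₁) = (73, 12).
Step 2: Apply the recurrence (x_{n+1}, y_{n+1}) = (x₁x_n + 37y₁y_n, x₁y_n + y₁x_n) repeatedly.
  From (x_1, y_1) = (73, 12): x_2 = 73·73 + 37·12·12 = 10657; y_2 = 73·12 + 12·73 = 1752.
  From (x_2, y_2) = (10657, 1752): x_3 = 73·10657 + 37·12·1752 = 1555849; y_3 = 73·1752 + 12·10657 = 255780.
  From (x_3, y_3) = (1555849, 255780): x_4 = 73·1555849 + 37·12·255780 = 227143297; y_4 = 73·255780 + 12·1555849 = 37342128.
Step 3: Verify x_4² - 37·y_4² = 51594077372030209 - 51594077372030208 = 1 (should be 1). ✓

(x_1, y_1) = (73, 12); (x_4, y_4) = (227143297, 37342128).


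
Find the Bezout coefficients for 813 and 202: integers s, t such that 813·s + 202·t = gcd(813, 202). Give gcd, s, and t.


Euclidean algorithm on (813, 202) — divide until remainder is 0:
  813 = 4 · 202 + 5
  202 = 40 · 5 + 2
  5 = 2 · 2 + 1
  2 = 2 · 1 + 0
gcd(813, 202) = 1.
Track Bezout coefficients alongside the remainders: start with r₀ = 813 = a·1 + b·0 (s = 1, t = 0) and r₁ = 202 = a·0 + b·1 (s = 0, t = 1); each new remainder r_{k+1} = r_{k-1} − q_k·r_k inherits s_{k+1} = s_{k-1} − q_k·s_k, t_{k+1} = t_{k-1} − q_k·t_k, so r_k = a·s_k + b·t_k at every step:
  q = 4: r = 5, s = 1 − 4·0 = 1, t = 0 − 4·1 = -4  (check: 813·1 + 202·(-4) = 5)
  q = 40: r = 2, s = 0 − 40·1 = -40, t = 1 − 40·(-4) = 161  (check: 813·(-40) + 202·161 = 2)
  q = 2: r = 1, s = 1 − 2·(-40) = 81, t = -4 − 2·161 = -326  (check: 813·81 + 202·(-326) = 1)
The row with r = 1 (the gcd) gives the Bezout coefficients s = 81, t = -326.
Result: 813 · (81) + 202 · (-326) = 1.

gcd(813, 202) = 1; s = 81, t = -326 (check: 813·81 + 202·(-326) = 1).


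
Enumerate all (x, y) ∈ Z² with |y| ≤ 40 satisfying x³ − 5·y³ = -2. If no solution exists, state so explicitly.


The equation is x³ - 5y³ = -2. For fixed y, x³ = 5·y³ − 2, so a solution requires the RHS to be a perfect cube.
Strategy: iterate y from -40 to 40, compute RHS = 5·y³ − 2, and check whether it is a (positive or negative) perfect cube.
Check small values of y:
  y = 0: RHS = -2 is not a perfect cube.
  y = 1: RHS = 3 is not a perfect cube.
  y = -1: RHS = -7 is not a perfect cube.
  y = 2: RHS = 38 is not a perfect cube.
  y = -2: RHS = -42 is not a perfect cube.
  y = 3: RHS = 133 is not a perfect cube.
  y = -3: RHS = -137 is not a perfect cube.
Continuing the search up to |y| = 40 finds no solutions either.
No (x, y) in the scanned range satisfies the equation.

No integer solutions with |y| ≤ 40.


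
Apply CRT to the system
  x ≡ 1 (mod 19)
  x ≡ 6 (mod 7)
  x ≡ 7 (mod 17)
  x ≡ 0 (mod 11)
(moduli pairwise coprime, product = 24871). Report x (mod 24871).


Product of moduli M = 19 · 7 · 17 · 11 = 24871.
Merge one congruence at a time:
  Start: x ≡ 1 (mod 19).
  Combine with x ≡ 6 (mod 7); new modulus lcm = 133.
    Write x = 1 + 19·t and substitute into x ≡ 6 (mod 7): 19·t ≡ 6 − 1 = 5 (mod 7).
    Reduce coefficients mod 7: 5·t ≡ 5 (mod 7).
    The inverse of 5 mod 7 is 3 (since 5·3 = 15 = 2·7 + 1), so t ≡ 3·5 = 15 ≡ 1 (mod 7).
    Then x = 1 + 19·1 = 20, valid modulo lcm(19, 7) = 133: x ≡ 20 (mod 133).
  Combine with x ≡ 7 (mod 17); new modulus lcm = 2261.
    Write x = 20 + 133·t and substitute into x ≡ 7 (mod 17): 133·t ≡ 7 − 20 = -13 (mod 17).
    Reduce coefficients mod 17: 14·t ≡ 4 (mod 17).
    The inverse of 14 mod 17 is 11 (since 14·11 = 154 = 9·17 + 1), so t ≡ 11·4 = 44 ≡ 10 (mod 17).
    Then x = 20 + 133·10 = 1350, valid modulo lcm(133, 17) = 2261: x ≡ 1350 (mod 2261).
  Combine with x ≡ 0 (mod 11); new modulus lcm = 24871.
    Write x = 1350 + 2261·t and substitute into x ≡ 0 (mod 11): 2261·t ≡ 0 − 1350 = -1350 (mod 11).
    Reduce coefficients mod 11: 6·t ≡ 3 (mod 11).
    The inverse of 6 mod 11 is 2 (since 6·2 = 12 = 1·11 + 1), so t ≡ 2·3 = 6 ≡ 6 (mod 11).
    Then x = 1350 + 2261·6 = 14916, valid modulo lcm(2261, 11) = 24871: x ≡ 14916 (mod 24871).
Verify against each original: 14916 mod 19 = 1, 14916 mod 7 = 6, 14916 mod 17 = 7, 14916 mod 11 = 0.

x ≡ 14916 (mod 24871).


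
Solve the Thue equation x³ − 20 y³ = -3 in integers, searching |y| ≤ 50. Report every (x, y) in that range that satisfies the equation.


The equation is x³ - 20y³ = -3. For fixed y, x³ = 20·y³ − 3, so a solution requires the RHS to be a perfect cube.
Strategy: iterate y from -50 to 50, compute RHS = 20·y³ − 3, and check whether it is a (positive or negative) perfect cube.
Check small values of y:
  y = 0: RHS = -3 is not a perfect cube.
  y = 1: RHS = 17 is not a perfect cube.
  y = -1: RHS = -23 is not a perfect cube.
  y = 2: RHS = 157 is not a perfect cube.
  y = -2: RHS = -163 is not a perfect cube.
  y = 3: RHS = 537 is not a perfect cube.
  y = -3: RHS = -543 is not a perfect cube.
Continuing the search up to |y| = 50 finds no solutions either.
No (x, y) in the scanned range satisfies the equation.

No integer solutions with |y| ≤ 50.


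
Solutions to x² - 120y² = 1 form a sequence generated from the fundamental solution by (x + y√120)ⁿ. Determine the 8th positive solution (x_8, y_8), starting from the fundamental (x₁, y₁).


Step 1: Find the fundamental solution (x₁, y₁) of x² - 120y² = 1.
  Expand √120 as a continued fraction. a₀ = ⌊√120⌋ = 10; iterate m_{k+1} = d_k·a_k − m_k, d_{k+1} = (120 − m_{k+1}²)/d_k, a_{k+1} = ⌊(a₀ + m_{k+1})/d_{k+1}⌋ (starting m₀ = 0, d₀ = 1), with convergents p_k = a_k·p_{k-1} + p_{k-2}, q_k = a_k·q_{k-1} + q_{k-2} (p₋₁ = 1, q₋₁ = 0):
  k = 0: a₀ = 10; p₀/q₀ = 10/1; p₀² − 120·q₀² = 100 − 120 = -20.
  k = 1: m = 10, d = 20, a = ⌊(10 + 10)/20⌋ = 1; p/q = (1·10 + 1)/(1·1 + 0) = 11/1; p² − 120·q² = 121 − 120 = 1.
  The first convergent with p² − 120·q² = 1 gives the fundamental solution (x₁, y₁) = (11, 1).
Step 2: Apply the recurrence (x_{n+1}, y_{n+1}) = (x₁x_n + 120y₁y_n, x₁y_n + y₁x_n) repeatedly.
  From (x_1, y_1) = (11, 1): x_2 = 11·11 + 120·1·1 = 241; y_2 = 11·1 + 1·11 = 22.
  From (x_2, y_2) = (241, 22): x_3 = 11·241 + 120·1·22 = 5291; y_3 = 11·22 + 1·241 = 483.
  From (x_3, y_3) = (5291, 483): x_4 = 11·5291 + 120·1·483 = 116161; y_4 = 11·483 + 1·5291 = 10604.
  From (x_4, y_4) = (116161, 10604): x_5 = 11·116161 + 120·1·10604 = 2550251; y_5 = 11·10604 + 1·116161 = 232805.
  From (x_5, y_5) = (2550251, 232805): x_6 = 11·2550251 + 120·1·232805 = 55989361; y_6 = 11·232805 + 1·2550251 = 5111106.
  From (x_6, y_6) = (55989361, 5111106): x_7 = 11·55989361 + 120·1·5111106 = 1229215691; y_7 = 11·5111106 + 1·55989361 = 112211527.
  From (x_7, y_7) = (1229215691, 112211527): x_8 = 11·1229215691 + 120·1·112211527 = 26986755841; y_8 = 11·112211527 + 1·1229215691 = 2463542488.
Step 3: Verify x_8² - 120·y_8² = 728284990821747617281 - 728284990821747617280 = 1 (should be 1). ✓

(x_1, y_1) = (11, 1); (x_8, y_8) = (26986755841, 2463542488).


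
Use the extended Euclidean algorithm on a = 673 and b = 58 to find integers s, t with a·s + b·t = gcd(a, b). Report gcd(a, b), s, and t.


Euclidean algorithm on (673, 58) — divide until remainder is 0:
  673 = 11 · 58 + 35
  58 = 1 · 35 + 23
  35 = 1 · 23 + 12
  23 = 1 · 12 + 11
  12 = 1 · 11 + 1
  11 = 11 · 1 + 0
gcd(673, 58) = 1.
Track Bezout coefficients alongside the remainders: start with r₀ = 673 = a·1 + b·0 (s = 1, t = 0) and r₁ = 58 = a·0 + b·1 (s = 0, t = 1); each new remainder r_{k+1} = r_{k-1} − q_k·r_k inherits s_{k+1} = s_{k-1} − q_k·s_k, t_{k+1} = t_{k-1} − q_k·t_k, so r_k = a·s_k + b·t_k at every step:
  q = 11: r = 35, s = 1 − 11·0 = 1, t = 0 − 11·1 = -11  (check: 673·1 + 58·(-11) = 35)
  q = 1: r = 23, s = 0 − 1·1 = -1, t = 1 − 1·(-11) = 12  (check: 673·(-1) + 58·12 = 23)
  q = 1: r = 12, s = 1 − 1·(-1) = 2, t = -11 − 1·12 = -23  (check: 673·2 + 58·(-23) = 12)
  q = 1: r = 11, s = -1 − 1·2 = -3, t = 12 − 1·(-23) = 35  (check: 673·(-3) + 58·35 = 11)
  q = 1: r = 1, s = 2 − 1·(-3) = 5, t = -23 − 1·35 = -58  (check: 673·5 + 58·(-58) = 1)
The row with r = 1 (the gcd) gives the Bezout coefficients s = 5, t = -58.
Result: 673 · (5) + 58 · (-58) = 1.

gcd(673, 58) = 1; s = 5, t = -58 (check: 673·5 + 58·(-58) = 1).


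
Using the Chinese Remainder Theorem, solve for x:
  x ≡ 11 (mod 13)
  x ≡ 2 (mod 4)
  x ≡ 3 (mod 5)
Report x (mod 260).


Moduli 13, 4, 5 are pairwise coprime; by CRT there is a unique solution modulo M = 13 · 4 · 5 = 260.
Solve pairwise, accumulating the modulus:
  Start with x ≡ 11 (mod 13).
  Combine with x ≡ 2 (mod 4): since gcd(13, 4) = 1, we get a unique residue mod 52.
    Write x = 11 + 13·t and substitute into x ≡ 2 (mod 4): 13·t ≡ 2 − 11 = -9 (mod 4).
    Reduce coefficients mod 4: 1·t ≡ 3 (mod 4).
    So t ≡ 3 (mod 4).
    Then x = 11 + 13·3 = 50, valid modulo lcm(13, 4) = 52: x ≡ 50 (mod 52).
  Combine with x ≡ 3 (mod 5): since gcd(52, 5) = 1, we get a unique residue mod 260.
    Write x = 50 + 52·t and substitute into x ≡ 3 (mod 5): 52·t ≡ 3 − 50 = -47 (mod 5).
    Reduce coefficients mod 5: 2·t ≡ 3 (mod 5).
    The inverse of 2 mod 5 is 3 (since 2·3 = 6 = 1·5 + 1), so t ≡ 3·3 = 9 ≡ 4 (mod 5).
    Then x = 50 + 52·4 = 258, valid modulo lcm(52, 5) = 260: x ≡ 258 (mod 260).
Verify: 258 mod 13 = 11 ✓, 258 mod 4 = 2 ✓, 258 mod 5 = 3 ✓.

x ≡ 258 (mod 260).


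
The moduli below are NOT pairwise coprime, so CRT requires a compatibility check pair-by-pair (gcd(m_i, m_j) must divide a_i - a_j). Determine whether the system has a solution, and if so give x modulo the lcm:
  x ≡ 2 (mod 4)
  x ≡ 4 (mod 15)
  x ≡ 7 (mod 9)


Moduli 4, 15, 9 are not pairwise coprime, so CRT works modulo lcm(m_i) when all pairwise compatibility conditions hold.
Pairwise compatibility: gcd(m_i, m_j) must divide a_i - a_j for every pair.
Merge one congruence at a time:
  Start: x ≡ 2 (mod 4).
  Combine with x ≡ 4 (mod 15): gcd(4, 15) = 1; 4 - 2 = 2, which IS divisible by 1, so compatible.
    Write x = 2 + 4·t and substitute into x ≡ 4 (mod 15): 4·t ≡ 4 − 2 = 2 (mod 15).
    The inverse of 4 mod 15 is 4 (since 4·4 = 16 = 1·15 + 1), so t ≡ 4·2 = 8 ≡ 8 (mod 15).
    Then x = 2 + 4·8 = 34, valid modulo lcm(4, 15) = 60: x ≡ 34 (mod 60).
  Combine with x ≡ 7 (mod 9): gcd(60, 9) = 3; 7 - 34 = -27, which IS divisible by 3, so compatible.
    Write x = 34 + 60·t and substitute into x ≡ 7 (mod 9): 60·t ≡ 7 − 34 = -27 (mod 9).
    Divide the congruence (and modulus) by g = 3: 20·t ≡ -9 (mod 3).
    Reduce coefficients mod 3: 2·t ≡ 0 (mod 3).
    The inverse of 2 mod 3 is 2 (since 2·2 = 4 = 1·3 + 1), so t ≡ 2·0 = 0 ≡ 0 (mod 3).
    Then x = 34 + 60·0 = 34, valid modulo lcm(60, 9) = 180: x ≡ 34 (mod 180).
Verify: 34 mod 4 = 2, 34 mod 15 = 4, 34 mod 9 = 7.

x ≡ 34 (mod 180).


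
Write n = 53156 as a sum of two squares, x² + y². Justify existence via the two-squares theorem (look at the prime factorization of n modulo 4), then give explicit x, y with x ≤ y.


Step 1: Factor n = 53156 = 2^2 · 97 · 137.
Step 2: Check the mod-4 condition on each prime factor: 2 = 2 (special); 97 ≡ 1 (mod 4), exponent 1; 137 ≡ 1 (mod 4), exponent 1.
All primes ≡ 3 (mod 4) appear to even exponent (or don't appear), so by the two-squares theorem n IS expressible as a sum of two squares.
Step 3: Build a representation. Group n = k² · m with k = 2 and m = 97 · 137 = 13289 (a product of primes ≡ 1 (mod 4)); a representation of m scales to one of n via (k·x)² + (k·y)² = k²(x² + y²). Each prime p ≡ 1 (mod 4) is itself a sum of two squares; find a² by testing p − a² for a perfect square:
  97: 97 − 1² = 96, 97 − 2² = 93, 97 − 3² = 88, 97 − 4² = 81 = 9² ⇒ 97 = 4² + 9².
  137: 137 − 1² = 136, 137 − 2² = 133, 137 − 3² = 128, 137 − 4² = 121 = 11² ⇒ 137 = 4² + 11².
  Combine using the Brahmagupta–Fibonacci identity (a² + b²)(c² + d²) = (ac − bd)² + (ad + bc)² = (ac + bd)² + (ad − bc)²:
  97 · 137 = 13289: from (4² + 9²)(4² + 11²), take (4·4 − 9·11, 4·11 + 9·4) = (16 − 99, 44 + 36) = (-83, 80); dropping signs (only squares matter) gives (83, 80); check 83² + 80² = 6889 + 6400 = 13289 ✓.
  Scale by k = 2: (2·83, 2·80) = (166, 160).
Step 4: Order so x ≤ y and verify: 160² + 166² = 25600 + 27556 = 53156 = n. ✓

n = 53156 = 160² + 166² (one valid representation with x ≤ y).


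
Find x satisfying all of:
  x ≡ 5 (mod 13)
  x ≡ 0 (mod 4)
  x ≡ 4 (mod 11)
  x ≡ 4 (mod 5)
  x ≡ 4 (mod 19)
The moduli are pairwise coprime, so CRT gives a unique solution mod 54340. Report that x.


Product of moduli M = 13 · 4 · 11 · 5 · 19 = 54340.
Merge one congruence at a time:
  Start: x ≡ 5 (mod 13).
  Combine with x ≡ 0 (mod 4); new modulus lcm = 52.
    Write x = 5 + 13·t and substitute into x ≡ 0 (mod 4): 13·t ≡ 0 − 5 = -5 (mod 4).
    Reduce coefficients mod 4: 1·t ≡ 3 (mod 4).
    So t ≡ 3 (mod 4).
    Then x = 5 + 13·3 = 44, valid modulo lcm(13, 4) = 52: x ≡ 44 (mod 52).
  Combine with x ≡ 4 (mod 11); new modulus lcm = 572.
    Write x = 44 + 52·t and substitute into x ≡ 4 (mod 11): 52·t ≡ 4 − 44 = -40 (mod 11).
    Reduce coefficients mod 11: 8·t ≡ 4 (mod 11).
    The inverse of 8 mod 11 is 7 (since 8·7 = 56 = 5·11 + 1), so t ≡ 7·4 = 28 ≡ 6 (mod 11).
    Then x = 44 + 52·6 = 356, valid modulo lcm(52, 11) = 572: x ≡ 356 (mod 572).
  Combine with x ≡ 4 (mod 5); new modulus lcm = 2860.
    Write x = 356 + 572·t and substitute into x ≡ 4 (mod 5): 572·t ≡ 4 − 356 = -352 (mod 5).
    Reduce coefficients mod 5: 2·t ≡ 3 (mod 5).
    The inverse of 2 mod 5 is 3 (since 2·3 = 6 = 1·5 + 1), so t ≡ 3·3 = 9 ≡ 4 (mod 5).
    Then x = 356 + 572·4 = 2644, valid modulo lcm(572, 5) = 2860: x ≡ 2644 (mod 2860).
  Combine with x ≡ 4 (mod 19); new modulus lcm = 54340.
    Write x = 2644 + 2860·t and substitute into x ≡ 4 (mod 19): 2860·t ≡ 4 − 2644 = -2640 (mod 19).
    Reduce coefficients mod 19: 10·t ≡ 1 (mod 19).
    The inverse of 10 mod 19 is 2 (since 10·2 = 20 = 1·19 + 1), so t ≡ 2·1 = 2 ≡ 2 (mod 19).
    Then x = 2644 + 2860·2 = 8364, valid modulo lcm(2860, 19) = 54340: x ≡ 8364 (mod 54340).
Verify against each original: 8364 mod 13 = 5, 8364 mod 4 = 0, 8364 mod 11 = 4, 8364 mod 5 = 4, 8364 mod 19 = 4.

x ≡ 8364 (mod 54340).


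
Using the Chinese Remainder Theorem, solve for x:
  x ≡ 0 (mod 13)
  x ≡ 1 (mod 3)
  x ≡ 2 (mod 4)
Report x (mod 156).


Moduli 13, 3, 4 are pairwise coprime; by CRT there is a unique solution modulo M = 13 · 3 · 4 = 156.
Solve pairwise, accumulating the modulus:
  Start with x ≡ 0 (mod 13).
  Combine with x ≡ 1 (mod 3): since gcd(13, 3) = 1, we get a unique residue mod 39.
    Write x = 0 + 13·t and substitute into x ≡ 1 (mod 3): 13·t ≡ 1 − 0 = 1 (mod 3).
    Reduce coefficients mod 3: 1·t ≡ 1 (mod 3).
    So t ≡ 1 (mod 3).
    Then x = 0 + 13·1 = 13, valid modulo lcm(13, 3) = 39: x ≡ 13 (mod 39).
  Combine with x ≡ 2 (mod 4): since gcd(39, 4) = 1, we get a unique residue mod 156.
    Write x = 13 + 39·t and substitute into x ≡ 2 (mod 4): 39·t ≡ 2 − 13 = -11 (mod 4).
    Reduce coefficients mod 4: 3·t ≡ 1 (mod 4).
    The inverse of 3 mod 4 is 3 (since 3·3 = 9 = 2·4 + 1), so t ≡ 3·1 = 3 ≡ 3 (mod 4).
    Then x = 13 + 39·3 = 130, valid modulo lcm(39, 4) = 156: x ≡ 130 (mod 156).
Verify: 130 mod 13 = 0 ✓, 130 mod 3 = 1 ✓, 130 mod 4 = 2 ✓.

x ≡ 130 (mod 156).


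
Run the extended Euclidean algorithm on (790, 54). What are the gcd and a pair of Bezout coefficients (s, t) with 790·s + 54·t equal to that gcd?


Euclidean algorithm on (790, 54) — divide until remainder is 0:
  790 = 14 · 54 + 34
  54 = 1 · 34 + 20
  34 = 1 · 20 + 14
  20 = 1 · 14 + 6
  14 = 2 · 6 + 2
  6 = 3 · 2 + 0
gcd(790, 54) = 2.
Track Bezout coefficients alongside the remainders: start with r₀ = 790 = a·1 + b·0 (s = 1, t = 0) and r₁ = 54 = a·0 + b·1 (s = 0, t = 1); each new remainder r_{k+1} = r_{k-1} − q_k·r_k inherits s_{k+1} = s_{k-1} − q_k·s_k, t_{k+1} = t_{k-1} − q_k·t_k, so r_k = a·s_k + b·t_k at every step:
  q = 14: r = 34, s = 1 − 14·0 = 1, t = 0 − 14·1 = -14  (check: 790·1 + 54·(-14) = 34)
  q = 1: r = 20, s = 0 − 1·1 = -1, t = 1 − 1·(-14) = 15  (check: 790·(-1) + 54·15 = 20)
  q = 1: r = 14, s = 1 − 1·(-1) = 2, t = -14 − 1·15 = -29  (check: 790·2 + 54·(-29) = 14)
  q = 1: r = 6, s = -1 − 1·2 = -3, t = 15 − 1·(-29) = 44  (check: 790·(-3) + 54·44 = 6)
  q = 2: r = 2, s = 2 − 2·(-3) = 8, t = -29 − 2·44 = -117  (check: 790·8 + 54·(-117) = 2)
The row with r = 2 (the gcd) gives the Bezout coefficients s = 8, t = -117.
Result: 790 · (8) + 54 · (-117) = 2.

gcd(790, 54) = 2; s = 8, t = -117 (check: 790·8 + 54·(-117) = 2).


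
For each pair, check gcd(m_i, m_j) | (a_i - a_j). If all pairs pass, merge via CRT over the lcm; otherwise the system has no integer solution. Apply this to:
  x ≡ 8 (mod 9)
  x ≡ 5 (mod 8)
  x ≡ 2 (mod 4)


Moduli 9, 8, 4 are not pairwise coprime, so CRT works modulo lcm(m_i) when all pairwise compatibility conditions hold.
Pairwise compatibility: gcd(m_i, m_j) must divide a_i - a_j for every pair.
Merge one congruence at a time:
  Start: x ≡ 8 (mod 9).
  Combine with x ≡ 5 (mod 8): gcd(9, 8) = 1; 5 - 8 = -3, which IS divisible by 1, so compatible.
    Write x = 8 + 9·t and substitute into x ≡ 5 (mod 8): 9·t ≡ 5 − 8 = -3 (mod 8).
    Reduce coefficients mod 8: 1·t ≡ 5 (mod 8).
    So t ≡ 5 (mod 8).
    Then x = 8 + 9·5 = 53, valid modulo lcm(9, 8) = 72: x ≡ 53 (mod 72).
  Combine with x ≡ 2 (mod 4): gcd(72, 4) = 4, and 2 - 53 = -51 is NOT divisible by 4.
    ⇒ system is inconsistent (no integer solution).

No solution (the system is inconsistent).


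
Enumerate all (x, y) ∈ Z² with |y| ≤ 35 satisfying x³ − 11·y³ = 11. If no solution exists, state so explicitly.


The equation is x³ - 11y³ = 11. For fixed y, x³ = 11·y³ + 11, so a solution requires the RHS to be a perfect cube.
Strategy: iterate y from -35 to 35, compute RHS = 11·y³ + 11, and check whether it is a (positive or negative) perfect cube.
Check small values of y:
  y = 0: RHS = 11 is not a perfect cube.
  y = 1: RHS = 22 is not a perfect cube.
  y = -1: RHS = 0 = (0)³ ⇒ x = 0 works.
  y = 2: RHS = 99 is not a perfect cube.
  y = -2: RHS = -77 is not a perfect cube.
  y = 3: RHS = 308 is not a perfect cube.
  y = -3: RHS = -286 is not a perfect cube.
Continuing the search up to |y| = 35 finds no further solutions beyond those listed.
Collected solutions: (0, -1).

Solutions (with |y| ≤ 35): (0, -1).


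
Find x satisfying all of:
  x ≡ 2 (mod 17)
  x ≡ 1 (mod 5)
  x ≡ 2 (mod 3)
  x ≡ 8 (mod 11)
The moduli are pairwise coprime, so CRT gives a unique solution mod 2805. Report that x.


Product of moduli M = 17 · 5 · 3 · 11 = 2805.
Merge one congruence at a time:
  Start: x ≡ 2 (mod 17).
  Combine with x ≡ 1 (mod 5); new modulus lcm = 85.
    Write x = 2 + 17·t and substitute into x ≡ 1 (mod 5): 17·t ≡ 1 − 2 = -1 (mod 5).
    Reduce coefficients mod 5: 2·t ≡ 4 (mod 5).
    The inverse of 2 mod 5 is 3 (since 2·3 = 6 = 1·5 + 1), so t ≡ 3·4 = 12 ≡ 2 (mod 5).
    Then x = 2 + 17·2 = 36, valid modulo lcm(17, 5) = 85: x ≡ 36 (mod 85).
  Combine with x ≡ 2 (mod 3); new modulus lcm = 255.
    Write x = 36 + 85·t and substitute into x ≡ 2 (mod 3): 85·t ≡ 2 − 36 = -34 (mod 3).
    Reduce coefficients mod 3: 1·t ≡ 2 (mod 3).
    So t ≡ 2 (mod 3).
    Then x = 36 + 85·2 = 206, valid modulo lcm(85, 3) = 255: x ≡ 206 (mod 255).
  Combine with x ≡ 8 (mod 11); new modulus lcm = 2805.
    Write x = 206 + 255·t and substitute into x ≡ 8 (mod 11): 255·t ≡ 8 − 206 = -198 (mod 11).
    Reduce coefficients mod 11: 2·t ≡ 0 (mod 11).
    The inverse of 2 mod 11 is 6 (since 2·6 = 12 = 1·11 + 1), so t ≡ 6·0 = 0 ≡ 0 (mod 11).
    Then x = 206 + 255·0 = 206, valid modulo lcm(255, 11) = 2805: x ≡ 206 (mod 2805).
Verify against each original: 206 mod 17 = 2, 206 mod 5 = 1, 206 mod 3 = 2, 206 mod 11 = 8.

x ≡ 206 (mod 2805).


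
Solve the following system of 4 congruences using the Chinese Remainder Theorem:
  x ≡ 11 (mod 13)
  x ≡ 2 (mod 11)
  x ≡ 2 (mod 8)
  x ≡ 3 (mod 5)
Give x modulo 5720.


Product of moduli M = 13 · 11 · 8 · 5 = 5720.
Merge one congruence at a time:
  Start: x ≡ 11 (mod 13).
  Combine with x ≡ 2 (mod 11); new modulus lcm = 143.
    Write x = 11 + 13·t and substitute into x ≡ 2 (mod 11): 13·t ≡ 2 − 11 = -9 (mod 11).
    Reduce coefficients mod 11: 2·t ≡ 2 (mod 11).
    The inverse of 2 mod 11 is 6 (since 2·6 = 12 = 1·11 + 1), so t ≡ 6·2 = 12 ≡ 1 (mod 11).
    Then x = 11 + 13·1 = 24, valid modulo lcm(13, 11) = 143: x ≡ 24 (mod 143).
  Combine with x ≡ 2 (mod 8); new modulus lcm = 1144.
    Write x = 24 + 143·t and substitute into x ≡ 2 (mod 8): 143·t ≡ 2 − 24 = -22 (mod 8).
    Reduce coefficients mod 8: 7·t ≡ 2 (mod 8).
    The inverse of 7 mod 8 is 7 (since 7·7 = 49 = 6·8 + 1), so t ≡ 7·2 = 14 ≡ 6 (mod 8).
    Then x = 24 + 143·6 = 882, valid modulo lcm(143, 8) = 1144: x ≡ 882 (mod 1144).
  Combine with x ≡ 3 (mod 5); new modulus lcm = 5720.
    Write x = 882 + 1144·t and substitute into x ≡ 3 (mod 5): 1144·t ≡ 3 − 882 = -879 (mod 5).
    Reduce coefficients mod 5: 4·t ≡ 1 (mod 5).
    The inverse of 4 mod 5 is 4 (since 4·4 = 16 = 3·5 + 1), so t ≡ 4·1 = 4 ≡ 4 (mod 5).
    Then x = 882 + 1144·4 = 5458, valid modulo lcm(1144, 5) = 5720: x ≡ 5458 (mod 5720).
Verify against each original: 5458 mod 13 = 11, 5458 mod 11 = 2, 5458 mod 8 = 2, 5458 mod 5 = 3.

x ≡ 5458 (mod 5720).
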